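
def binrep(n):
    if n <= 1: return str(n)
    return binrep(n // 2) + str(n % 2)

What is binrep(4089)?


binrep(4089) = binrep(2044) + '1'
binrep(2044) = binrep(1022) + '0'
binrep(1022) = binrep(511) + '0'
binrep(511) = binrep(255) + '1'
binrep(255) = binrep(127) + '1'
binrep(127) = binrep(63) + '1'
binrep(63) = binrep(31) + '1'
binrep(31) = binrep(15) + '1'
binrep(15) = binrep(7) + '1'
binrep(7) = binrep(3) + '1'
binrep(3) = binrep(1) + '1'
binrep(1) = '1'  (base case)
Concatenating: '1' + '1' + '1' + '1' + '1' + '1' + '1' + '1' + '1' + '0' + '0' + '1' = '111111111001'

111111111001


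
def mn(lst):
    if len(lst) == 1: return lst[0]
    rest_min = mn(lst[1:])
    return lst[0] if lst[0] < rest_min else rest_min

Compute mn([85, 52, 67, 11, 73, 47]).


mn([85, 52, 67, 11, 73, 47]): compare 85 with mn([52, 67, 11, 73, 47])
mn([52, 67, 11, 73, 47]): compare 52 with mn([67, 11, 73, 47])
mn([67, 11, 73, 47]): compare 67 with mn([11, 73, 47])
mn([11, 73, 47]): compare 11 with mn([73, 47])
mn([73, 47]): compare 73 with mn([47])
mn([47]) = 47  (base case)
Compare 73 with 47 -> 47
Compare 11 with 47 -> 11
Compare 67 with 11 -> 11
Compare 52 with 11 -> 11
Compare 85 with 11 -> 11

11


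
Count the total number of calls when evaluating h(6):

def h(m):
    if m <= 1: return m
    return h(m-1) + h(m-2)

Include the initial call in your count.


Let C(n) = total calls for h(n)
C(0) = 1, C(1) = 1
C(2) = 1 + C(1) + C(0) = 1 + 1 + 1 = 3
C(3) = 1 + C(2) + C(1) = 1 + 3 + 1 = 5
C(4) = 1 + C(3) + C(2) = 1 + 5 + 3 = 9
C(5) = 1 + C(4) + C(3) = 1 + 9 + 5 = 15
C(6) = 1 + C(5) + C(4) = 1 + 15 + 9 = 25

25


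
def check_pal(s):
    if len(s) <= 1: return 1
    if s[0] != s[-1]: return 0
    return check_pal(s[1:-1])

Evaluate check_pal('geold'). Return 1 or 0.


check_pal('geold'): s[0]='g' != s[-1]='d' -> return 0
Result: 0 (not a palindrome)

0


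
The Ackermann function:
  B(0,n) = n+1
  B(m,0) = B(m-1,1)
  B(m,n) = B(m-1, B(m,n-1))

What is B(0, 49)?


B(0, 49) = 50
Result: B(0, 49) = 50

50


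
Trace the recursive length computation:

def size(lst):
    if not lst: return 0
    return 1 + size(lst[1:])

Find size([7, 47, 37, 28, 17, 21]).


size([7, 47, 37, 28, 17, 21]) = 1 + size([47, 37, 28, 17, 21])
size([47, 37, 28, 17, 21]) = 1 + size([37, 28, 17, 21])
size([37, 28, 17, 21]) = 1 + size([28, 17, 21])
size([28, 17, 21]) = 1 + size([17, 21])
size([17, 21]) = 1 + size([21])
size([21]) = 1 + size([])
size([]) = 0  (base case)
Unwinding: 1 + 1 + 1 + 1 + 1 + 1 + 0 = 6

6


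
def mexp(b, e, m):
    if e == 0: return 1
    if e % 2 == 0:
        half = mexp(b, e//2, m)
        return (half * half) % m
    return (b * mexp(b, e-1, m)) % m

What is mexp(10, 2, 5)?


mexp(10, 2, 5): e is even, compute mexp(10, 1, 5)
  mexp(10, 1, 5): e is odd, compute mexp(10, 0, 5)
    mexp(10, 0, 5) = 1
  (10 * 1) % 5 = 0
half=0, (0*0) % 5 = 0

0


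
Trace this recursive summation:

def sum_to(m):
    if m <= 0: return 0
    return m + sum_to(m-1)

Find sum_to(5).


sum_to(5)
= 5 + 4 + 3 + 2 + 1 + sum_to(0)
= 5 + 4 + 3 + 2 + 1 + 0
= 15

15


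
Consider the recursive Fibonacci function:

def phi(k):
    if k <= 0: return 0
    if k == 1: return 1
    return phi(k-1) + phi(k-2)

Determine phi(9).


Computing phi(9) bottom-up:
phi(0) = 0
phi(1) = 1
phi(2) = phi(1) + phi(0) = 1 + 0 = 1
phi(3) = phi(2) + phi(1) = 1 + 1 = 2
phi(4) = phi(3) + phi(2) = 2 + 1 = 3
phi(5) = phi(4) + phi(3) = 3 + 2 = 5
phi(6) = phi(5) + phi(4) = 5 + 3 = 8
phi(7) = phi(6) + phi(5) = 8 + 5 = 13
phi(8) = phi(7) + phi(6) = 13 + 8 = 21
phi(9) = phi(8) + phi(7) = 21 + 13 = 34

34


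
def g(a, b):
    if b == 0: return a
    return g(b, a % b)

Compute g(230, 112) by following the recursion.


g(230, 112) = g(112, 6)
g(112, 6) = g(6, 4)
g(6, 4) = g(4, 2)
g(4, 2) = g(2, 0)
g(2, 0) = 2  (base case)

2


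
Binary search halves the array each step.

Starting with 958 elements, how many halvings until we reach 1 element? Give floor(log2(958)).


958 / 2 = 479
479 / 2 = 239
239 / 2 = 119
119 / 2 = 59
59 / 2 = 29
29 / 2 = 14
14 / 2 = 7
7 / 2 = 3
3 / 2 = 1
Reached 1 after 9 halvings

9


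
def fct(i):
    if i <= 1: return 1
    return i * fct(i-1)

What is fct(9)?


fct(9)
= 9 * fct(8)
= 9 * 8 * fct(7)
= 9 * 8 * 7 * fct(6)
= 9 * 8 * 7 * 6 * fct(5)
= 9 * 8 * 7 * 6 * 5 * fct(4)
= 9 * 8 * 7 * 6 * 5 * 4 * fct(3)
= 9 * 8 * 7 * 6 * 5 * 4 * 3 * fct(2)
= 9 * 8 * 7 * 6 * 5 * 4 * 3 * 2 * fct(1)
= 9 * 8 * 7 * 6 * 5 * 4 * 3 * 2 * 1
= 362880

362880


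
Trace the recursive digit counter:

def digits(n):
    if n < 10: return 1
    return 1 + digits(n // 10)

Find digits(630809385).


digits(630809385) = 1 + digits(63080938)
digits(63080938) = 1 + digits(6308093)
digits(6308093) = 1 + digits(630809)
digits(630809) = 1 + digits(63080)
digits(63080) = 1 + digits(6308)
digits(6308) = 1 + digits(630)
digits(630) = 1 + digits(63)
digits(63) = 1 + digits(6)
digits(6) = 1  (base case: 6 < 10)
Unwinding: 1 + 1 + 1 + 1 + 1 + 1 + 1 + 1 + 1 = 9

9


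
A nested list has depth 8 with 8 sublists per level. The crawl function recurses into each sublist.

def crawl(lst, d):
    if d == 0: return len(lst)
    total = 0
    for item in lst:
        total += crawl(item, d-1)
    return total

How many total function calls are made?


At depth 0 (root): 1 call
At depth 1: each of 1 parents calls crawl on 8 children = 8 calls
At depth 2: each of 8 parents calls crawl on 8 children = 64 calls
At depth 3: each of 64 parents calls crawl on 8 children = 512 calls
At depth 4: each of 512 parents calls crawl on 8 children = 4096 calls
At depth 5: each of 4096 parents calls crawl on 8 children = 32768 calls
At depth 6: each of 32768 parents calls crawl on 8 children = 262144 calls
At depth 7: each of 262144 parents calls crawl on 8 children = 2097152 calls
At depth 8: each of 2097152 parents calls crawl on 8 children = 16777216 calls
Total: 1 + 8 + 64 + 512 + 4096 + 32768 + 262144 + 2097152 + 16777216 = 19173961

19173961


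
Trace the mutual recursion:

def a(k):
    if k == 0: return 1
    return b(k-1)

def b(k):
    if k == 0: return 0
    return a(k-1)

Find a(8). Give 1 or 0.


a(8) = b(7)
b(7) = a(6)
a(6) = b(5)
b(5) = a(4)
a(4) = b(3)
b(3) = a(2)
a(2) = b(1)
b(1) = a(0)
a(0) = 1  (base case)
Result: 1

1


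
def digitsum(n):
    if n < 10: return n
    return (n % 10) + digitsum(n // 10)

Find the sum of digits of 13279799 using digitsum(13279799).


digitsum(13279799) = 9 + digitsum(1327979)
digitsum(1327979) = 9 + digitsum(132797)
digitsum(132797) = 7 + digitsum(13279)
digitsum(13279) = 9 + digitsum(1327)
digitsum(1327) = 7 + digitsum(132)
digitsum(132) = 2 + digitsum(13)
digitsum(13) = 3 + digitsum(1)
digitsum(1) = 1  (base case)
Total: 9 + 9 + 7 + 9 + 7 + 2 + 3 + 1 = 47

47


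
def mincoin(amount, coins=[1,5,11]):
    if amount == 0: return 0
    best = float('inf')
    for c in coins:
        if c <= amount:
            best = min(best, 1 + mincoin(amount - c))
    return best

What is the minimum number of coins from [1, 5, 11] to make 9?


Building up with DP:
mincoin(0) = 0
mincoin(1) = min(1+mincoin(0)=1+0=1) = 1
mincoin(2) = min(1+mincoin(1)=1+1=2) = 2
mincoin(3) = min(1+mincoin(2)=1+2=3) = 3
mincoin(4) = min(1+mincoin(3)=1+3=4) = 4
mincoin(5) = min(1+mincoin(4)=1+4=5, 1+mincoin(0)=1+0=1) = 1
mincoin(6) = min(1+mincoin(5)=1+1=2, 1+mincoin(1)=1+1=2) = 2
mincoin(7) = min(1+mincoin(6)=1+2=3, 1+mincoin(2)=1+2=3) = 3
mincoin(8) = min(1+mincoin(7)=1+3=4, 1+mincoin(3)=1+3=4) = 4
mincoin(9) = min(1+mincoin(8)=1+4=5, 1+mincoin(4)=1+4=5) = 5

5


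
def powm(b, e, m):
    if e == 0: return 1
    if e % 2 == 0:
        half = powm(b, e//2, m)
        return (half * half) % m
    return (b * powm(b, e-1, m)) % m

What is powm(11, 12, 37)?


powm(11, 12, 37): e is even, compute powm(11, 6, 37)
  powm(11, 6, 37): e is even, compute powm(11, 3, 37)
    powm(11, 3, 37): e is odd, compute powm(11, 2, 37)
      powm(11, 2, 37): e is even, compute powm(11, 1, 37)
        powm(11, 1, 37): e is odd, compute powm(11, 0, 37)
          powm(11, 0, 37) = 1
        (11 * 1) % 37 = 11
      half=11, (11*11) % 37 = 10
    (11 * 10) % 37 = 36
  half=36, (36*36) % 37 = 1
half=1, (1*1) % 37 = 1

1


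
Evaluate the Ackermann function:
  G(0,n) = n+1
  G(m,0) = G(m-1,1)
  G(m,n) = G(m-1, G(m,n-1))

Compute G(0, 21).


G(0, 21) = 22
Result: G(0, 21) = 22

22


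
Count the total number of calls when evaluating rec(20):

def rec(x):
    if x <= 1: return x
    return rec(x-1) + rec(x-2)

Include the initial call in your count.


Let C(n) = total calls for rec(n)
C(0) = 1, C(1) = 1
C(2) = 1 + C(1) + C(0) = 1 + 1 + 1 = 3
C(3) = 1 + C(2) + C(1) = 1 + 3 + 1 = 5
C(4) = 1 + C(3) + C(2) = 1 + 5 + 3 = 9
C(5) = 1 + C(4) + C(3) = 1 + 9 + 5 = 15
C(6) = 1 + C(5) + C(4) = 1 + 15 + 9 = 25
C(7) = 1 + C(6) + C(5) = 1 + 25 + 15 = 41
C(8) = 1 + C(7) + C(6) = 1 + 41 + 25 = 67
C(9) = 1 + C(8) + C(7) = 1 + 67 + 41 = 109
C(10) = 1 + C(9) + C(8) = 1 + 109 + 67 = 177
C(11) = 1 + C(10) + C(9) = 1 + 177 + 109 = 287
C(12) = 1 + C(11) + C(10) = 1 + 287 + 177 = 465
C(13) = 1 + C(12) + C(11) = 1 + 465 + 287 = 753
C(14) = 1 + C(13) + C(12) = 1 + 753 + 465 = 1219
C(15) = 1 + C(14) + C(13) = 1 + 1219 + 753 = 1973
C(16) = 1 + C(15) + C(14) = 1 + 1973 + 1219 = 3193
C(17) = 1 + C(16) + C(15) = 1 + 3193 + 1973 = 5167
C(18) = 1 + C(17) + C(16) = 1 + 5167 + 3193 = 8361
C(19) = 1 + C(18) + C(17) = 1 + 8361 + 5167 = 13529
C(20) = 1 + C(19) + C(18) = 1 + 13529 + 8361 = 21891

21891


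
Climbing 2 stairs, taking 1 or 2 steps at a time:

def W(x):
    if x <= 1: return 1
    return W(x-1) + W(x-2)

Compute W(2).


Building up from base cases:
W(0) = 1
W(1) = 1
W(2) = W(1) + W(0) = 1 + 1 = 2

2


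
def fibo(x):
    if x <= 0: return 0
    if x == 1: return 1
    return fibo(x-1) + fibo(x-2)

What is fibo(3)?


Computing fibo(3) bottom-up:
fibo(0) = 0
fibo(1) = 1
fibo(2) = fibo(1) + fibo(0) = 1 + 0 = 1
fibo(3) = fibo(2) + fibo(1) = 1 + 1 = 2

2


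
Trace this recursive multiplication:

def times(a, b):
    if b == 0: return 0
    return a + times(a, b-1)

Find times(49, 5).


times(49, 5) = 49 + times(49, 4)
times(49, 4) = 49 + times(49, 3)
times(49, 3) = 49 + times(49, 2)
times(49, 2) = 49 + times(49, 1)
times(49, 1) = 49 + times(49, 0)
times(49, 0) = 0  (base case)
Total: 49 + 49 + 49 + 49 + 49 + 0 = 245

245


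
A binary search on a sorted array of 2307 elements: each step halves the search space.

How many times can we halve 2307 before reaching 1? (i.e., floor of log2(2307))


2307 / 2 = 1153
1153 / 2 = 576
576 / 2 = 288
288 / 2 = 144
144 / 2 = 72
72 / 2 = 36
36 / 2 = 18
18 / 2 = 9
9 / 2 = 4
4 / 2 = 2
2 / 2 = 1
Reached 1 after 11 halvings

11


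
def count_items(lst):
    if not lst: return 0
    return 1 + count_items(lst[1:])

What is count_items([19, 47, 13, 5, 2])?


count_items([19, 47, 13, 5, 2]) = 1 + count_items([47, 13, 5, 2])
count_items([47, 13, 5, 2]) = 1 + count_items([13, 5, 2])
count_items([13, 5, 2]) = 1 + count_items([5, 2])
count_items([5, 2]) = 1 + count_items([2])
count_items([2]) = 1 + count_items([])
count_items([]) = 0  (base case)
Unwinding: 1 + 1 + 1 + 1 + 1 + 0 = 5

5


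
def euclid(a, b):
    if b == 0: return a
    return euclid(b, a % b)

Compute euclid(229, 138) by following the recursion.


euclid(229, 138) = euclid(138, 91)
euclid(138, 91) = euclid(91, 47)
euclid(91, 47) = euclid(47, 44)
euclid(47, 44) = euclid(44, 3)
euclid(44, 3) = euclid(3, 2)
euclid(3, 2) = euclid(2, 1)
euclid(2, 1) = euclid(1, 0)
euclid(1, 0) = 1  (base case)

1


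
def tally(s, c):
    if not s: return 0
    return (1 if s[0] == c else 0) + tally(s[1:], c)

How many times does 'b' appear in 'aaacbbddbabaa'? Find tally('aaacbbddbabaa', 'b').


s[0]='a' != 'b' -> 0
s[0]='a' != 'b' -> 0
s[0]='a' != 'b' -> 0
s[0]='c' != 'b' -> 0
s[0]='b' == 'b' -> 1
s[0]='b' == 'b' -> 1
s[0]='d' != 'b' -> 0
s[0]='d' != 'b' -> 0
s[0]='b' == 'b' -> 1
s[0]='a' != 'b' -> 0
s[0]='b' == 'b' -> 1
s[0]='a' != 'b' -> 0
s[0]='a' != 'b' -> 0
Sum: 0 + 0 + 0 + 0 + 1 + 1 + 0 + 0 + 1 + 0 + 1 + 0 + 0 = 4

4


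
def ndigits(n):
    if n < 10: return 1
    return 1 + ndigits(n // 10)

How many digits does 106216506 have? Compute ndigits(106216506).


ndigits(106216506) = 1 + ndigits(10621650)
ndigits(10621650) = 1 + ndigits(1062165)
ndigits(1062165) = 1 + ndigits(106216)
ndigits(106216) = 1 + ndigits(10621)
ndigits(10621) = 1 + ndigits(1062)
ndigits(1062) = 1 + ndigits(106)
ndigits(106) = 1 + ndigits(10)
ndigits(10) = 1 + ndigits(1)
ndigits(1) = 1  (base case: 1 < 10)
Unwinding: 1 + 1 + 1 + 1 + 1 + 1 + 1 + 1 + 1 = 9

9


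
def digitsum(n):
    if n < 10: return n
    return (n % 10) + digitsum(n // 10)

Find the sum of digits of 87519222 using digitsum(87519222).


digitsum(87519222) = 2 + digitsum(8751922)
digitsum(8751922) = 2 + digitsum(875192)
digitsum(875192) = 2 + digitsum(87519)
digitsum(87519) = 9 + digitsum(8751)
digitsum(8751) = 1 + digitsum(875)
digitsum(875) = 5 + digitsum(87)
digitsum(87) = 7 + digitsum(8)
digitsum(8) = 8  (base case)
Total: 2 + 2 + 2 + 9 + 1 + 5 + 7 + 8 = 36

36


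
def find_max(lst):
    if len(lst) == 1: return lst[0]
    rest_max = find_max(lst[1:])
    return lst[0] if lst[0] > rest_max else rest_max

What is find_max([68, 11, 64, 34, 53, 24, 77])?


find_max([68, 11, 64, 34, 53, 24, 77]): compare 68 with find_max([11, 64, 34, 53, 24, 77])
find_max([11, 64, 34, 53, 24, 77]): compare 11 with find_max([64, 34, 53, 24, 77])
find_max([64, 34, 53, 24, 77]): compare 64 with find_max([34, 53, 24, 77])
find_max([34, 53, 24, 77]): compare 34 with find_max([53, 24, 77])
find_max([53, 24, 77]): compare 53 with find_max([24, 77])
find_max([24, 77]): compare 24 with find_max([77])
find_max([77]) = 77  (base case)
Compare 24 with 77 -> 77
Compare 53 with 77 -> 77
Compare 34 with 77 -> 77
Compare 64 with 77 -> 77
Compare 11 with 77 -> 77
Compare 68 with 77 -> 77

77


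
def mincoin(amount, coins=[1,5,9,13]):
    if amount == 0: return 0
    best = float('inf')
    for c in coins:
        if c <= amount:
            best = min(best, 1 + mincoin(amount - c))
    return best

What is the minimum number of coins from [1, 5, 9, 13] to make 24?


Building up with DP:
mincoin(0) = 0
mincoin(1) = min(1+mincoin(0)=1+0=1) = 1
mincoin(2) = min(1+mincoin(1)=1+1=2) = 2
mincoin(3) = min(1+mincoin(2)=1+2=3) = 3
mincoin(4) = min(1+mincoin(3)=1+3=4) = 4
mincoin(5) = min(1+mincoin(4)=1+4=5, 1+mincoin(0)=1+0=1) = 1
mincoin(6) = min(1+mincoin(5)=1+1=2, 1+mincoin(1)=1+1=2) = 2
mincoin(7) = min(1+mincoin(6)=1+2=3, 1+mincoin(2)=1+2=3) = 3
mincoin(8) = min(1+mincoin(7)=1+3=4, 1+mincoin(3)=1+3=4) = 4
mincoin(9) = min(1+mincoin(8)=1+4=5, 1+mincoin(4)=1+4=5, 1+mincoin(0)=1+0=1) = 1
mincoin(10) = min(1+mincoin(9)=1+1=2, 1+mincoin(5)=1+1=2, 1+mincoin(1)=1+1=2) = 2
mincoin(11) = min(1+mincoin(10)=1+2=3, 1+mincoin(6)=1+2=3, 1+mincoin(2)=1+2=3) = 3
mincoin(12) = min(1+mincoin(11)=1+3=4, 1+mincoin(7)=1+3=4, 1+mincoin(3)=1+3=4) = 4
mincoin(13) = min(1+mincoin(12)=1+4=5, 1+mincoin(8)=1+4=5, 1+mincoin(4)=1+4=5, 1+mincoin(0)=1+0=1) = 1
mincoin(14) = min(1+mincoin(13)=1+1=2, 1+mincoin(9)=1+1=2, 1+mincoin(5)=1+1=2, 1+mincoin(1)=1+1=2) = 2
mincoin(15) = min(1+mincoin(14)=1+2=3, 1+mincoin(10)=1+2=3, 1+mincoin(6)=1+2=3, 1+mincoin(2)=1+2=3) = 3
mincoin(16) = min(1+mincoin(15)=1+3=4, 1+mincoin(11)=1+3=4, 1+mincoin(7)=1+3=4, 1+mincoin(3)=1+3=4) = 4
mincoin(17) = min(1+mincoin(16)=1+4=5, 1+mincoin(12)=1+4=5, 1+mincoin(8)=1+4=5, 1+mincoin(4)=1+4=5) = 5
mincoin(18) = min(1+mincoin(17)=1+5=6, 1+mincoin(13)=1+1=2, 1+mincoin(9)=1+1=2, 1+mincoin(5)=1+1=2) = 2
mincoin(19) = min(1+mincoin(18)=1+2=3, 1+mincoin(14)=1+2=3, 1+mincoin(10)=1+2=3, 1+mincoin(6)=1+2=3) = 3
mincoin(20) = min(1+mincoin(19)=1+3=4, 1+mincoin(15)=1+3=4, 1+mincoin(11)=1+3=4, 1+mincoin(7)=1+3=4) = 4
mincoin(21) = min(1+mincoin(20)=1+4=5, 1+mincoin(16)=1+4=5, 1+mincoin(12)=1+4=5, 1+mincoin(8)=1+4=5) = 5
mincoin(22) = min(1+mincoin(21)=1+5=6, 1+mincoin(17)=1+5=6, 1+mincoin(13)=1+1=2, 1+mincoin(9)=1+1=2) = 2
mincoin(23) = min(1+mincoin(22)=1+2=3, 1+mincoin(18)=1+2=3, 1+mincoin(14)=1+2=3, 1+mincoin(10)=1+2=3) = 3
mincoin(24) = min(1+mincoin(23)=1+3=4, 1+mincoin(19)=1+3=4, 1+mincoin(15)=1+3=4, 1+mincoin(11)=1+3=4) = 4

4


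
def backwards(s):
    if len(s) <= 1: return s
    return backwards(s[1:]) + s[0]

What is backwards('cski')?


backwards('cski') = backwards('ski') + 'c'
backwards('ski') = backwards('ki') + 's'
backwards('ki') = backwards('i') + 'k'
backwards('i') = 'i'  (base case)
Concatenating: 'i' + 'k' + 's' + 'c' = 'iksc'

iksc


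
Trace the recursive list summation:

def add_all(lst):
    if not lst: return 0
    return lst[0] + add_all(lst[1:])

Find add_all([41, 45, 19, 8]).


add_all([41, 45, 19, 8]) = 41 + add_all([45, 19, 8])
add_all([45, 19, 8]) = 45 + add_all([19, 8])
add_all([19, 8]) = 19 + add_all([8])
add_all([8]) = 8 + add_all([])
add_all([]) = 0  (base case)
Total: 41 + 45 + 19 + 8 + 0 = 113

113


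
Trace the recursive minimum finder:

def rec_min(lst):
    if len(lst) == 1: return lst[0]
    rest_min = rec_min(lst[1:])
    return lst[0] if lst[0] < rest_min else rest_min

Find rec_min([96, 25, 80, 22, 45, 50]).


rec_min([96, 25, 80, 22, 45, 50]): compare 96 with rec_min([25, 80, 22, 45, 50])
rec_min([25, 80, 22, 45, 50]): compare 25 with rec_min([80, 22, 45, 50])
rec_min([80, 22, 45, 50]): compare 80 with rec_min([22, 45, 50])
rec_min([22, 45, 50]): compare 22 with rec_min([45, 50])
rec_min([45, 50]): compare 45 with rec_min([50])
rec_min([50]) = 50  (base case)
Compare 45 with 50 -> 45
Compare 22 with 45 -> 22
Compare 80 with 22 -> 22
Compare 25 with 22 -> 22
Compare 96 with 22 -> 22

22


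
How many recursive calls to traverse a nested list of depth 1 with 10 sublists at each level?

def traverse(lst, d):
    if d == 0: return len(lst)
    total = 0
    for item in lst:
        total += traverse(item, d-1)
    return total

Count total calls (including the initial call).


At depth 0 (root): 1 call
At depth 1: each of 1 parents calls traverse on 10 children = 10 calls
Total: 1 + 10 = 11

11


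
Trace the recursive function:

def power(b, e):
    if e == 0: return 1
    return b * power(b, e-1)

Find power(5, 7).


power(5, 7)
= 5 * power(5, 6)
= 5 * 5 * power(5, 5)
= 5 * 5 * 5 * power(5, 4)
= 5 * 5 * 5 * 5 * power(5, 3)
= 5 * 5 * 5 * 5 * 5 * power(5, 2)
= 5 * 5 * 5 * 5 * 5 * 5 * power(5, 1)
= 5 * 5 * 5 * 5 * 5 * 5 * 5 * power(5, 0)
= 5 * 5 * 5 * 5 * 5 * 5 * 5 * 1
= 78125

78125


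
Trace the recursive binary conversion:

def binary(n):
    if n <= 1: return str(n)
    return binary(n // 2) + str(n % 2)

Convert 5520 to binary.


binary(5520) = binary(2760) + '0'
binary(2760) = binary(1380) + '0'
binary(1380) = binary(690) + '0'
binary(690) = binary(345) + '0'
binary(345) = binary(172) + '1'
binary(172) = binary(86) + '0'
binary(86) = binary(43) + '0'
binary(43) = binary(21) + '1'
binary(21) = binary(10) + '1'
binary(10) = binary(5) + '0'
binary(5) = binary(2) + '1'
binary(2) = binary(1) + '0'
binary(1) = '1'  (base case)
Concatenating: '1' + '0' + '1' + '0' + '1' + '1' + '0' + '0' + '1' + '0' + '0' + '0' + '0' = '1010110010000'

1010110010000


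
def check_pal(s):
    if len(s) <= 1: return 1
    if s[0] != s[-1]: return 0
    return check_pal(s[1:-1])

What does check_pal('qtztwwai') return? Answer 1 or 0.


check_pal('qtztwwai'): s[0]='q' != s[-1]='i' -> return 0
Result: 0 (not a palindrome)

0


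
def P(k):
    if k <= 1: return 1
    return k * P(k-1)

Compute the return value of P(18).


P(18)
= 18 * P(17)
= 18 * 17 * P(16)
= 18 * 17 * 16 * P(15)
= 18 * 17 * 16 * 15 * P(14)
= 18 * 17 * 16 * 15 * 14 * P(13)
= 18 * 17 * 16 * 15 * 14 * 13 * P(12)
= 18 * 17 * 16 * 15 * 14 * 13 * 12 * P(11)
= 18 * 17 * 16 * 15 * 14 * 13 * 12 * 11 * P(10)
= 18 * 17 * 16 * 15 * 14 * 13 * 12 * 11 * 10 * P(9)
= 18 * 17 * 16 * 15 * 14 * 13 * 12 * 11 * 10 * 9 * P(8)
= 18 * 17 * 16 * 15 * 14 * 13 * 12 * 11 * 10 * 9 * 8 * P(7)
= 18 * 17 * 16 * 15 * 14 * 13 * 12 * 11 * 10 * 9 * 8 * 7 * P(6)
= 18 * 17 * 16 * 15 * 14 * 13 * 12 * 11 * 10 * 9 * 8 * 7 * 6 * P(5)
= 18 * 17 * 16 * 15 * 14 * 13 * 12 * 11 * 10 * 9 * 8 * 7 * 6 * 5 * P(4)
= 18 * 17 * 16 * 15 * 14 * 13 * 12 * 11 * 10 * 9 * 8 * 7 * 6 * 5 * 4 * P(3)
= 18 * 17 * 16 * 15 * 14 * 13 * 12 * 11 * 10 * 9 * 8 * 7 * 6 * 5 * 4 * 3 * P(2)
= 18 * 17 * 16 * 15 * 14 * 13 * 12 * 11 * 10 * 9 * 8 * 7 * 6 * 5 * 4 * 3 * 2 * P(1)
= 18 * 17 * 16 * 15 * 14 * 13 * 12 * 11 * 10 * 9 * 8 * 7 * 6 * 5 * 4 * 3 * 2 * 1
= 6402373705728000

6402373705728000


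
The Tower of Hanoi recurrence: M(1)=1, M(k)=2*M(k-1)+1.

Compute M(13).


M(13) = 2 * M(12) + 1
M(12) = 2 * M(11) + 1
M(11) = 2 * M(10) + 1
M(10) = 2 * M(9) + 1
M(9) = 2 * M(8) + 1
M(8) = 2 * M(7) + 1
M(7) = 2 * M(6) + 1
M(6) = 2 * M(5) + 1
M(5) = 2 * M(4) + 1
M(4) = 2 * M(3) + 1
M(3) = 2 * M(2) + 1
M(2) = 2 * M(1) + 1
M(1) = 1  (base case)
M(2) = 2 * 1 + 1 = 3
M(3) = 2 * 3 + 1 = 7
M(4) = 2 * 7 + 1 = 15
M(5) = 2 * 15 + 1 = 31
M(6) = 2 * 31 + 1 = 63
M(7) = 2 * 63 + 1 = 127
M(8) = 2 * 127 + 1 = 255
M(9) = 2 * 255 + 1 = 511
M(10) = 2 * 511 + 1 = 1023
M(11) = 2 * 1023 + 1 = 2047
M(12) = 2 * 2047 + 1 = 4095
M(13) = 2 * 4095 + 1 = 8191

8191


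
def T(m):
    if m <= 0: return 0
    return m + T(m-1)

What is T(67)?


T(67)
= 67 + 66 + 65 + 64 + 63 + 62 + 61 + 60 + 59 + 58 + 57 + 56 + 55 + 54 + 53 + 52 + 51 + 50 + 49 + 48 + 47 + 46 + 45 + 44 + 43 + 42 + 41 + 40 + 39 + 38 + 37 + 36 + 35 + 34 + 33 + 32 + 31 + 30 + 29 + 28 + 27 + 26 + 25 + 24 + 23 + 22 + 21 + 20 + 19 + 18 + 17 + 16 + 15 + 14 + 13 + 12 + 11 + 10 + 9 + 8 + 7 + 6 + 5 + 4 + 3 + 2 + 1 + T(0)
= 67 + 66 + 65 + 64 + 63 + 62 + 61 + 60 + 59 + 58 + 57 + 56 + 55 + 54 + 53 + 52 + 51 + 50 + 49 + 48 + 47 + 46 + 45 + 44 + 43 + 42 + 41 + 40 + 39 + 38 + 37 + 36 + 35 + 34 + 33 + 32 + 31 + 30 + 29 + 28 + 27 + 26 + 25 + 24 + 23 + 22 + 21 + 20 + 19 + 18 + 17 + 16 + 15 + 14 + 13 + 12 + 11 + 10 + 9 + 8 + 7 + 6 + 5 + 4 + 3 + 2 + 1 + 0
= 2278

2278


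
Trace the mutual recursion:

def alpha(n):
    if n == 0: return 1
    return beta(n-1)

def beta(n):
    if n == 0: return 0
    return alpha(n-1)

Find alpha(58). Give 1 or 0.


alpha(58) = beta(57)
beta(57) = alpha(56)
alpha(56) = beta(55)
beta(55) = alpha(54)
alpha(54) = beta(53)
beta(53) = alpha(52)
alpha(52) = beta(51)
beta(51) = alpha(50)
alpha(50) = beta(49)
beta(49) = alpha(48)
alpha(48) = beta(47)
beta(47) = alpha(46)
alpha(46) = beta(45)
beta(45) = alpha(44)
alpha(44) = beta(43)
beta(43) = alpha(42)
alpha(42) = beta(41)
beta(41) = alpha(40)
alpha(40) = beta(39)
beta(39) = alpha(38)
alpha(38) = beta(37)
beta(37) = alpha(36)
alpha(36) = beta(35)
beta(35) = alpha(34)
alpha(34) = beta(33)
beta(33) = alpha(32)
alpha(32) = beta(31)
beta(31) = alpha(30)
alpha(30) = beta(29)
beta(29) = alpha(28)
alpha(28) = beta(27)
beta(27) = alpha(26)
alpha(26) = beta(25)
beta(25) = alpha(24)
alpha(24) = beta(23)
beta(23) = alpha(22)
alpha(22) = beta(21)
beta(21) = alpha(20)
alpha(20) = beta(19)
beta(19) = alpha(18)
alpha(18) = beta(17)
beta(17) = alpha(16)
alpha(16) = beta(15)
beta(15) = alpha(14)
alpha(14) = beta(13)
beta(13) = alpha(12)
alpha(12) = beta(11)
beta(11) = alpha(10)
alpha(10) = beta(9)
beta(9) = alpha(8)
alpha(8) = beta(7)
beta(7) = alpha(6)
alpha(6) = beta(5)
beta(5) = alpha(4)
alpha(4) = beta(3)
beta(3) = alpha(2)
alpha(2) = beta(1)
beta(1) = alpha(0)
alpha(0) = 1  (base case)
Result: 1

1


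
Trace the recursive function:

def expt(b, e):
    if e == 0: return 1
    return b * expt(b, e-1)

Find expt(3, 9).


expt(3, 9)
= 3 * expt(3, 8)
= 3 * 3 * expt(3, 7)
= 3 * 3 * 3 * expt(3, 6)
= 3 * 3 * 3 * 3 * expt(3, 5)
= 3 * 3 * 3 * 3 * 3 * expt(3, 4)
= 3 * 3 * 3 * 3 * 3 * 3 * expt(3, 3)
= 3 * 3 * 3 * 3 * 3 * 3 * 3 * expt(3, 2)
= 3 * 3 * 3 * 3 * 3 * 3 * 3 * 3 * expt(3, 1)
= 3 * 3 * 3 * 3 * 3 * 3 * 3 * 3 * 3 * expt(3, 0)
= 3 * 3 * 3 * 3 * 3 * 3 * 3 * 3 * 3 * 1
= 19683

19683


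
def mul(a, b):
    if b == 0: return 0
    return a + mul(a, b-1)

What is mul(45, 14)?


mul(45, 14) = 45 + mul(45, 13)
mul(45, 13) = 45 + mul(45, 12)
mul(45, 12) = 45 + mul(45, 11)
mul(45, 11) = 45 + mul(45, 10)
mul(45, 10) = 45 + mul(45, 9)
mul(45, 9) = 45 + mul(45, 8)
mul(45, 8) = 45 + mul(45, 7)
mul(45, 7) = 45 + mul(45, 6)
mul(45, 6) = 45 + mul(45, 5)
mul(45, 5) = 45 + mul(45, 4)
mul(45, 4) = 45 + mul(45, 3)
mul(45, 3) = 45 + mul(45, 2)
mul(45, 2) = 45 + mul(45, 1)
mul(45, 1) = 45 + mul(45, 0)
mul(45, 0) = 0  (base case)
Total: 45 + 45 + 45 + 45 + 45 + 45 + 45 + 45 + 45 + 45 + 45 + 45 + 45 + 45 + 0 = 630

630


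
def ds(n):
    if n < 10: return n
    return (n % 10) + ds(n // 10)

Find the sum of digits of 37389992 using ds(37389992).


ds(37389992) = 2 + ds(3738999)
ds(3738999) = 9 + ds(373899)
ds(373899) = 9 + ds(37389)
ds(37389) = 9 + ds(3738)
ds(3738) = 8 + ds(373)
ds(373) = 3 + ds(37)
ds(37) = 7 + ds(3)
ds(3) = 3  (base case)
Total: 2 + 9 + 9 + 9 + 8 + 3 + 7 + 3 = 50

50


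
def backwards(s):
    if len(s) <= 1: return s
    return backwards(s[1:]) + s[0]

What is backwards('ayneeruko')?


backwards('ayneeruko') = backwards('yneeruko') + 'a'
backwards('yneeruko') = backwards('neeruko') + 'y'
backwards('neeruko') = backwards('eeruko') + 'n'
backwards('eeruko') = backwards('eruko') + 'e'
backwards('eruko') = backwards('ruko') + 'e'
backwards('ruko') = backwards('uko') + 'r'
backwards('uko') = backwards('ko') + 'u'
backwards('ko') = backwards('o') + 'k'
backwards('o') = 'o'  (base case)
Concatenating: 'o' + 'k' + 'u' + 'r' + 'e' + 'e' + 'n' + 'y' + 'a' = 'okureenya'

okureenya


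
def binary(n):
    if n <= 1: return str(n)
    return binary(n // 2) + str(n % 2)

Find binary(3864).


binary(3864) = binary(1932) + '0'
binary(1932) = binary(966) + '0'
binary(966) = binary(483) + '0'
binary(483) = binary(241) + '1'
binary(241) = binary(120) + '1'
binary(120) = binary(60) + '0'
binary(60) = binary(30) + '0'
binary(30) = binary(15) + '0'
binary(15) = binary(7) + '1'
binary(7) = binary(3) + '1'
binary(3) = binary(1) + '1'
binary(1) = '1'  (base case)
Concatenating: '1' + '1' + '1' + '1' + '0' + '0' + '0' + '1' + '1' + '0' + '0' + '0' = '111100011000'

111100011000


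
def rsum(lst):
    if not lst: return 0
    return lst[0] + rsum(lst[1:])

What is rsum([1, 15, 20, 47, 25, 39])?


rsum([1, 15, 20, 47, 25, 39]) = 1 + rsum([15, 20, 47, 25, 39])
rsum([15, 20, 47, 25, 39]) = 15 + rsum([20, 47, 25, 39])
rsum([20, 47, 25, 39]) = 20 + rsum([47, 25, 39])
rsum([47, 25, 39]) = 47 + rsum([25, 39])
rsum([25, 39]) = 25 + rsum([39])
rsum([39]) = 39 + rsum([])
rsum([]) = 0  (base case)
Total: 1 + 15 + 20 + 47 + 25 + 39 + 0 = 147

147


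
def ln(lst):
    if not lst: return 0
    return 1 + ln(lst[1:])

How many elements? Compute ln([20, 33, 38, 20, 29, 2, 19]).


ln([20, 33, 38, 20, 29, 2, 19]) = 1 + ln([33, 38, 20, 29, 2, 19])
ln([33, 38, 20, 29, 2, 19]) = 1 + ln([38, 20, 29, 2, 19])
ln([38, 20, 29, 2, 19]) = 1 + ln([20, 29, 2, 19])
ln([20, 29, 2, 19]) = 1 + ln([29, 2, 19])
ln([29, 2, 19]) = 1 + ln([2, 19])
ln([2, 19]) = 1 + ln([19])
ln([19]) = 1 + ln([])
ln([]) = 0  (base case)
Unwinding: 1 + 1 + 1 + 1 + 1 + 1 + 1 + 0 = 7

7


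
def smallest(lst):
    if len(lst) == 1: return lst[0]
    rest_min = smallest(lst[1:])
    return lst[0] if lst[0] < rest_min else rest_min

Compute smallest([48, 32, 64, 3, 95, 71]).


smallest([48, 32, 64, 3, 95, 71]): compare 48 with smallest([32, 64, 3, 95, 71])
smallest([32, 64, 3, 95, 71]): compare 32 with smallest([64, 3, 95, 71])
smallest([64, 3, 95, 71]): compare 64 with smallest([3, 95, 71])
smallest([3, 95, 71]): compare 3 with smallest([95, 71])
smallest([95, 71]): compare 95 with smallest([71])
smallest([71]) = 71  (base case)
Compare 95 with 71 -> 71
Compare 3 with 71 -> 3
Compare 64 with 3 -> 3
Compare 32 with 3 -> 3
Compare 48 with 3 -> 3

3


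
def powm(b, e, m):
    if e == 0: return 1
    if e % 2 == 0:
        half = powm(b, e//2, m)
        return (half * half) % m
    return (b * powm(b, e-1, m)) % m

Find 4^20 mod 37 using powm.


powm(4, 20, 37): e is even, compute powm(4, 10, 37)
  powm(4, 10, 37): e is even, compute powm(4, 5, 37)
    powm(4, 5, 37): e is odd, compute powm(4, 4, 37)
      powm(4, 4, 37): e is even, compute powm(4, 2, 37)
        powm(4, 2, 37): e is even, compute powm(4, 1, 37)
          powm(4, 1, 37): e is odd, compute powm(4, 0, 37)
          powm(4, 0, 37) = 1
          (4 * 1) % 37 = 4
        half=4, (4*4) % 37 = 16
      half=16, (16*16) % 37 = 34
    (4 * 34) % 37 = 25
  half=25, (25*25) % 37 = 33
half=33, (33*33) % 37 = 16

16


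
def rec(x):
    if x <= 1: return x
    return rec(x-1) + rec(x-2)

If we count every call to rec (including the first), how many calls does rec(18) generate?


Let C(n) = total calls for rec(n)
C(0) = 1, C(1) = 1
C(2) = 1 + C(1) + C(0) = 1 + 1 + 1 = 3
C(3) = 1 + C(2) + C(1) = 1 + 3 + 1 = 5
C(4) = 1 + C(3) + C(2) = 1 + 5 + 3 = 9
C(5) = 1 + C(4) + C(3) = 1 + 9 + 5 = 15
C(6) = 1 + C(5) + C(4) = 1 + 15 + 9 = 25
C(7) = 1 + C(6) + C(5) = 1 + 25 + 15 = 41
C(8) = 1 + C(7) + C(6) = 1 + 41 + 25 = 67
C(9) = 1 + C(8) + C(7) = 1 + 67 + 41 = 109
C(10) = 1 + C(9) + C(8) = 1 + 109 + 67 = 177
C(11) = 1 + C(10) + C(9) = 1 + 177 + 109 = 287
C(12) = 1 + C(11) + C(10) = 1 + 287 + 177 = 465
C(13) = 1 + C(12) + C(11) = 1 + 465 + 287 = 753
C(14) = 1 + C(13) + C(12) = 1 + 753 + 465 = 1219
C(15) = 1 + C(14) + C(13) = 1 + 1219 + 753 = 1973
C(16) = 1 + C(15) + C(14) = 1 + 1973 + 1219 = 3193
C(17) = 1 + C(16) + C(15) = 1 + 3193 + 1973 = 5167
C(18) = 1 + C(17) + C(16) = 1 + 5167 + 3193 = 8361

8361


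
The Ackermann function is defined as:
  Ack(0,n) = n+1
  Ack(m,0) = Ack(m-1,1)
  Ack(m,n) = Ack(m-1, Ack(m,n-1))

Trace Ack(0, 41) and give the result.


Ack(0, 41) = 42
Result: Ack(0, 41) = 42

42


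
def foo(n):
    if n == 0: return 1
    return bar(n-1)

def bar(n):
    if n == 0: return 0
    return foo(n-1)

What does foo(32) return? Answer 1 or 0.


foo(32) = bar(31)
bar(31) = foo(30)
foo(30) = bar(29)
bar(29) = foo(28)
foo(28) = bar(27)
bar(27) = foo(26)
foo(26) = bar(25)
bar(25) = foo(24)
foo(24) = bar(23)
bar(23) = foo(22)
foo(22) = bar(21)
bar(21) = foo(20)
foo(20) = bar(19)
bar(19) = foo(18)
foo(18) = bar(17)
bar(17) = foo(16)
foo(16) = bar(15)
bar(15) = foo(14)
foo(14) = bar(13)
bar(13) = foo(12)
foo(12) = bar(11)
bar(11) = foo(10)
foo(10) = bar(9)
bar(9) = foo(8)
foo(8) = bar(7)
bar(7) = foo(6)
foo(6) = bar(5)
bar(5) = foo(4)
foo(4) = bar(3)
bar(3) = foo(2)
foo(2) = bar(1)
bar(1) = foo(0)
foo(0) = 1  (base case)
Result: 1

1


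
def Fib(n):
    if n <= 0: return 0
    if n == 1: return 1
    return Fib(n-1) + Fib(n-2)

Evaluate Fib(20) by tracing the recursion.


Computing Fib(20) bottom-up:
Fib(0) = 0
Fib(1) = 1
Fib(2) = Fib(1) + Fib(0) = 1 + 0 = 1
Fib(3) = Fib(2) + Fib(1) = 1 + 1 = 2
Fib(4) = Fib(3) + Fib(2) = 2 + 1 = 3
Fib(5) = Fib(4) + Fib(3) = 3 + 2 = 5
Fib(6) = Fib(5) + Fib(4) = 5 + 3 = 8
Fib(7) = Fib(6) + Fib(5) = 8 + 5 = 13
Fib(8) = Fib(7) + Fib(6) = 13 + 8 = 21
Fib(9) = Fib(8) + Fib(7) = 21 + 13 = 34
Fib(10) = Fib(9) + Fib(8) = 34 + 21 = 55
Fib(11) = Fib(10) + Fib(9) = 55 + 34 = 89
Fib(12) = Fib(11) + Fib(10) = 89 + 55 = 144
Fib(13) = Fib(12) + Fib(11) = 144 + 89 = 233
Fib(14) = Fib(13) + Fib(12) = 233 + 144 = 377
Fib(15) = Fib(14) + Fib(13) = 377 + 233 = 610
Fib(16) = Fib(15) + Fib(14) = 610 + 377 = 987
Fib(17) = Fib(16) + Fib(15) = 987 + 610 = 1597
Fib(18) = Fib(17) + Fib(16) = 1597 + 987 = 2584
Fib(19) = Fib(18) + Fib(17) = 2584 + 1597 = 4181
Fib(20) = Fib(19) + Fib(18) = 4181 + 2584 = 6765

6765


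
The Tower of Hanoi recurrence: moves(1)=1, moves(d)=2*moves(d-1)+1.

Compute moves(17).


moves(17) = 2 * moves(16) + 1
moves(16) = 2 * moves(15) + 1
moves(15) = 2 * moves(14) + 1
moves(14) = 2 * moves(13) + 1
moves(13) = 2 * moves(12) + 1
moves(12) = 2 * moves(11) + 1
moves(11) = 2 * moves(10) + 1
moves(10) = 2 * moves(9) + 1
moves(9) = 2 * moves(8) + 1
moves(8) = 2 * moves(7) + 1
moves(7) = 2 * moves(6) + 1
moves(6) = 2 * moves(5) + 1
moves(5) = 2 * moves(4) + 1
moves(4) = 2 * moves(3) + 1
moves(3) = 2 * moves(2) + 1
moves(2) = 2 * moves(1) + 1
moves(1) = 1  (base case)
moves(2) = 2 * 1 + 1 = 3
moves(3) = 2 * 3 + 1 = 7
moves(4) = 2 * 7 + 1 = 15
moves(5) = 2 * 15 + 1 = 31
moves(6) = 2 * 31 + 1 = 63
moves(7) = 2 * 63 + 1 = 127
moves(8) = 2 * 127 + 1 = 255
moves(9) = 2 * 255 + 1 = 511
moves(10) = 2 * 511 + 1 = 1023
moves(11) = 2 * 1023 + 1 = 2047
moves(12) = 2 * 2047 + 1 = 4095
moves(13) = 2 * 4095 + 1 = 8191
moves(14) = 2 * 8191 + 1 = 16383
moves(15) = 2 * 16383 + 1 = 32767
moves(16) = 2 * 32767 + 1 = 65535
moves(17) = 2 * 65535 + 1 = 131071

131071


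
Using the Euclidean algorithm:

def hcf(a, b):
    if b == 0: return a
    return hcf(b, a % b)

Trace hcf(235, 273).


hcf(235, 273) = hcf(273, 235)
hcf(273, 235) = hcf(235, 38)
hcf(235, 38) = hcf(38, 7)
hcf(38, 7) = hcf(7, 3)
hcf(7, 3) = hcf(3, 1)
hcf(3, 1) = hcf(1, 0)
hcf(1, 0) = 1  (base case)

1


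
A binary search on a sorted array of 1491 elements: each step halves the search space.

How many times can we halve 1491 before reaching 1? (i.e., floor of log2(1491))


1491 / 2 = 745
745 / 2 = 372
372 / 2 = 186
186 / 2 = 93
93 / 2 = 46
46 / 2 = 23
23 / 2 = 11
11 / 2 = 5
5 / 2 = 2
2 / 2 = 1
Reached 1 after 10 halvings

10


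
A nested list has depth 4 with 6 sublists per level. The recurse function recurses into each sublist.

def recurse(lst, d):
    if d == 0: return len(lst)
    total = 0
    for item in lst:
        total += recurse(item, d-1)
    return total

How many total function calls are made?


At depth 0 (root): 1 call
At depth 1: each of 1 parents calls recurse on 6 children = 6 calls
At depth 2: each of 6 parents calls recurse on 6 children = 36 calls
At depth 3: each of 36 parents calls recurse on 6 children = 216 calls
At depth 4: each of 216 parents calls recurse on 6 children = 1296 calls
Total: 1 + 6 + 36 + 216 + 1296 = 1555

1555


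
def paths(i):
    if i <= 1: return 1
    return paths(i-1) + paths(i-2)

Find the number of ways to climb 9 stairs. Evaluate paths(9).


Building up from base cases:
paths(0) = 1
paths(1) = 1
paths(2) = paths(1) + paths(0) = 1 + 1 = 2
paths(3) = paths(2) + paths(1) = 2 + 1 = 3
paths(4) = paths(3) + paths(2) = 3 + 2 = 5
paths(5) = paths(4) + paths(3) = 5 + 3 = 8
paths(6) = paths(5) + paths(4) = 8 + 5 = 13
paths(7) = paths(6) + paths(5) = 13 + 8 = 21
paths(8) = paths(7) + paths(6) = 21 + 13 = 34
paths(9) = paths(8) + paths(7) = 34 + 21 = 55

55


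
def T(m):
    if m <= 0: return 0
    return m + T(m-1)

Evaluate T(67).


T(67)
= 67 + 66 + 65 + 64 + 63 + 62 + 61 + 60 + 59 + 58 + 57 + 56 + 55 + 54 + 53 + 52 + 51 + 50 + 49 + 48 + 47 + 46 + 45 + 44 + 43 + 42 + 41 + 40 + 39 + 38 + 37 + 36 + 35 + 34 + 33 + 32 + 31 + 30 + 29 + 28 + 27 + 26 + 25 + 24 + 23 + 22 + 21 + 20 + 19 + 18 + 17 + 16 + 15 + 14 + 13 + 12 + 11 + 10 + 9 + 8 + 7 + 6 + 5 + 4 + 3 + 2 + 1 + T(0)
= 67 + 66 + 65 + 64 + 63 + 62 + 61 + 60 + 59 + 58 + 57 + 56 + 55 + 54 + 53 + 52 + 51 + 50 + 49 + 48 + 47 + 46 + 45 + 44 + 43 + 42 + 41 + 40 + 39 + 38 + 37 + 36 + 35 + 34 + 33 + 32 + 31 + 30 + 29 + 28 + 27 + 26 + 25 + 24 + 23 + 22 + 21 + 20 + 19 + 18 + 17 + 16 + 15 + 14 + 13 + 12 + 11 + 10 + 9 + 8 + 7 + 6 + 5 + 4 + 3 + 2 + 1 + 0
= 2278

2278


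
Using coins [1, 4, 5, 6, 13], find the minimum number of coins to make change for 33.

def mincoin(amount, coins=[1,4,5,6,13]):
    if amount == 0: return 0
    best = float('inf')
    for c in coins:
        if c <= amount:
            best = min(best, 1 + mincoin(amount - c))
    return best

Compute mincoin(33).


Building up with DP:
mincoin(0) = 0
mincoin(1) = min(1+mincoin(0)=1+0=1) = 1
mincoin(2) = min(1+mincoin(1)=1+1=2) = 2
mincoin(3) = min(1+mincoin(2)=1+2=3) = 3
mincoin(4) = min(1+mincoin(3)=1+3=4, 1+mincoin(0)=1+0=1) = 1
mincoin(5) = min(1+mincoin(4)=1+1=2, 1+mincoin(1)=1+1=2, 1+mincoin(0)=1+0=1) = 1
mincoin(6) = min(1+mincoin(5)=1+1=2, 1+mincoin(2)=1+2=3, 1+mincoin(1)=1+1=2, 1+mincoin(0)=1+0=1) = 1
mincoin(7) = min(1+mincoin(6)=1+1=2, 1+mincoin(3)=1+3=4, 1+mincoin(2)=1+2=3, 1+mincoin(1)=1+1=2) = 2
mincoin(8) = min(1+mincoin(7)=1+2=3, 1+mincoin(4)=1+1=2, 1+mincoin(3)=1+3=4, 1+mincoin(2)=1+2=3) = 2
mincoin(9) = min(1+mincoin(8)=1+2=3, 1+mincoin(5)=1+1=2, 1+mincoin(4)=1+1=2, 1+mincoin(3)=1+3=4) = 2
mincoin(10) = min(1+mincoin(9)=1+2=3, 1+mincoin(6)=1+1=2, 1+mincoin(5)=1+1=2, 1+mincoin(4)=1+1=2) = 2
mincoin(11) = min(1+mincoin(10)=1+2=3, 1+mincoin(7)=1+2=3, 1+mincoin(6)=1+1=2, 1+mincoin(5)=1+1=2) = 2
mincoin(12) = min(1+mincoin(11)=1+2=3, 1+mincoin(8)=1+2=3, 1+mincoin(7)=1+2=3, 1+mincoin(6)=1+1=2) = 2
mincoin(13) = min(1+mincoin(12)=1+2=3, 1+mincoin(9)=1+2=3, 1+mincoin(8)=1+2=3, 1+mincoin(7)=1+2=3, 1+mincoin(0)=1+0=1) = 1
mincoin(14) = min(1+mincoin(13)=1+1=2, 1+mincoin(10)=1+2=3, 1+mincoin(9)=1+2=3, 1+mincoin(8)=1+2=3, 1+mincoin(1)=1+1=2) = 2
mincoin(15) = min(1+mincoin(14)=1+2=3, 1+mincoin(11)=1+2=3, 1+mincoin(10)=1+2=3, 1+mincoin(9)=1+2=3, 1+mincoin(2)=1+2=3) = 3
mincoin(16) = min(1+mincoin(15)=1+3=4, 1+mincoin(12)=1+2=3, 1+mincoin(11)=1+2=3, 1+mincoin(10)=1+2=3, 1+mincoin(3)=1+3=4) = 3
mincoin(17) = min(1+mincoin(16)=1+3=4, 1+mincoin(13)=1+1=2, 1+mincoin(12)=1+2=3, 1+mincoin(11)=1+2=3, 1+mincoin(4)=1+1=2) = 2
mincoin(18) = min(1+mincoin(17)=1+2=3, 1+mincoin(14)=1+2=3, 1+mincoin(13)=1+1=2, 1+mincoin(12)=1+2=3, 1+mincoin(5)=1+1=2) = 2
mincoin(19) = min(1+mincoin(18)=1+2=3, 1+mincoin(15)=1+3=4, 1+mincoin(14)=1+2=3, 1+mincoin(13)=1+1=2, 1+mincoin(6)=1+1=2) = 2
mincoin(20) = min(1+mincoin(19)=1+2=3, 1+mincoin(16)=1+3=4, 1+mincoin(15)=1+3=4, 1+mincoin(14)=1+2=3, 1+mincoin(7)=1+2=3) = 3
mincoin(21) = min(1+mincoin(20)=1+3=4, 1+mincoin(17)=1+2=3, 1+mincoin(16)=1+3=4, 1+mincoin(15)=1+3=4, 1+mincoin(8)=1+2=3) = 3
mincoin(22) = min(1+mincoin(21)=1+3=4, 1+mincoin(18)=1+2=3, 1+mincoin(17)=1+2=3, 1+mincoin(16)=1+3=4, 1+mincoin(9)=1+2=3) = 3
mincoin(23) = min(1+mincoin(22)=1+3=4, 1+mincoin(19)=1+2=3, 1+mincoin(18)=1+2=3, 1+mincoin(17)=1+2=3, 1+mincoin(10)=1+2=3) = 3
mincoin(24) = min(1+mincoin(23)=1+3=4, 1+mincoin(20)=1+3=4, 1+mincoin(19)=1+2=3, 1+mincoin(18)=1+2=3, 1+mincoin(11)=1+2=3) = 3
mincoin(25) = min(1+mincoin(24)=1+3=4, 1+mincoin(21)=1+3=4, 1+mincoin(20)=1+3=4, 1+mincoin(19)=1+2=3, 1+mincoin(12)=1+2=3) = 3
mincoin(26) = min(1+mincoin(25)=1+3=4, 1+mincoin(22)=1+3=4, 1+mincoin(21)=1+3=4, 1+mincoin(20)=1+3=4, 1+mincoin(13)=1+1=2) = 2
mincoin(27) = min(1+mincoin(26)=1+2=3, 1+mincoin(23)=1+3=4, 1+mincoin(22)=1+3=4, 1+mincoin(21)=1+3=4, 1+mincoin(14)=1+2=3) = 3
mincoin(28) = min(1+mincoin(27)=1+3=4, 1+mincoin(24)=1+3=4, 1+mincoin(23)=1+3=4, 1+mincoin(22)=1+3=4, 1+mincoin(15)=1+3=4) = 4
mincoin(29) = min(1+mincoin(28)=1+4=5, 1+mincoin(25)=1+3=4, 1+mincoin(24)=1+3=4, 1+mincoin(23)=1+3=4, 1+mincoin(16)=1+3=4) = 4
mincoin(30) = min(1+mincoin(29)=1+4=5, 1+mincoin(26)=1+2=3, 1+mincoin(25)=1+3=4, 1+mincoin(24)=1+3=4, 1+mincoin(17)=1+2=3) = 3
mincoin(31) = min(1+mincoin(30)=1+3=4, 1+mincoin(27)=1+3=4, 1+mincoin(26)=1+2=3, 1+mincoin(25)=1+3=4, 1+mincoin(18)=1+2=3) = 3
mincoin(32) = min(1+mincoin(31)=1+3=4, 1+mincoin(28)=1+4=5, 1+mincoin(27)=1+3=4, 1+mincoin(26)=1+2=3, 1+mincoin(19)=1+2=3) = 3
mincoin(33) = min(1+mincoin(32)=1+3=4, 1+mincoin(29)=1+4=5, 1+mincoin(28)=1+4=5, 1+mincoin(27)=1+3=4, 1+mincoin(20)=1+3=4) = 4

4


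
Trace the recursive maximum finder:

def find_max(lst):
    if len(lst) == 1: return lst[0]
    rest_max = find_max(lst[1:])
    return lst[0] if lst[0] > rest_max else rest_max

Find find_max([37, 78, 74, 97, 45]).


find_max([37, 78, 74, 97, 45]): compare 37 with find_max([78, 74, 97, 45])
find_max([78, 74, 97, 45]): compare 78 with find_max([74, 97, 45])
find_max([74, 97, 45]): compare 74 with find_max([97, 45])
find_max([97, 45]): compare 97 with find_max([45])
find_max([45]) = 45  (base case)
Compare 97 with 45 -> 97
Compare 74 with 97 -> 97
Compare 78 with 97 -> 97
Compare 37 with 97 -> 97

97


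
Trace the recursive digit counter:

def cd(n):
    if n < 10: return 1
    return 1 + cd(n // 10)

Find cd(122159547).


cd(122159547) = 1 + cd(12215954)
cd(12215954) = 1 + cd(1221595)
cd(1221595) = 1 + cd(122159)
cd(122159) = 1 + cd(12215)
cd(12215) = 1 + cd(1221)
cd(1221) = 1 + cd(122)
cd(122) = 1 + cd(12)
cd(12) = 1 + cd(1)
cd(1) = 1  (base case: 1 < 10)
Unwinding: 1 + 1 + 1 + 1 + 1 + 1 + 1 + 1 + 1 = 9

9


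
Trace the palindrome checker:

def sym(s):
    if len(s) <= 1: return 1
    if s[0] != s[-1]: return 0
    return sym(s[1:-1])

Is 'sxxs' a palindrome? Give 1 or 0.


sym('sxxs'): s[0]='s' == s[-1]='s' -> check sym('xx')
sym('xx'): s[0]='x' == s[-1]='x' -> check sym('')
sym(''): len <= 1 -> return 1  (base case)
Result: 1 (palindrome)

1
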